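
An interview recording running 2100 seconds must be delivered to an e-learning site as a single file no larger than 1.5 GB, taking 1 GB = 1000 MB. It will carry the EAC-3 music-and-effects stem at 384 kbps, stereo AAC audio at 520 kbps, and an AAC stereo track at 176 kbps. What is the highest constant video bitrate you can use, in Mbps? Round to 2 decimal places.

4.63 Mbps

Budget: 1.5 GB = 12000.0 Mb.
Total bitrate budget: 12000.0 Mb / 2100 s = 5.714 Mbps.
Audio total: 384 + 520 + 176 = 1080 kbps = 1.080 Mbps.
Video: 5.714 − 1.080 = 4.634 Mbps.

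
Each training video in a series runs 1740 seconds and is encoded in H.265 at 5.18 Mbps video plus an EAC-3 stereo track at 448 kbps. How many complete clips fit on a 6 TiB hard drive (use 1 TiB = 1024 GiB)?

5389

Audio: 448 kbps = 0.448 Mbps.
Total bitrate: 5.628 Mbps.
Per item: 5.628 Mbps × 1740 s = 9,793 Mb = 1,224 MB.
Capacity: 6 TiB = 52,776,558 Mb; 5389.37 items → 5389 complete.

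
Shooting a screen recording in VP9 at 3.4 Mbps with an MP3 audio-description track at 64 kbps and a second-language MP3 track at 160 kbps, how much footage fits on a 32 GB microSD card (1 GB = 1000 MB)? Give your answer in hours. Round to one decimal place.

19.6 hours

Audio total: 64 + 160 = 224 kbps = 0.224 Mbps.
Total bitrate: 3.4 + 0.224 = 3.624 Mbps.
Capacity: 32 GB = 256,000 Mb.
Recording time: 256,000 / 3.624 = 70,640 s ≈ 19.6 hours.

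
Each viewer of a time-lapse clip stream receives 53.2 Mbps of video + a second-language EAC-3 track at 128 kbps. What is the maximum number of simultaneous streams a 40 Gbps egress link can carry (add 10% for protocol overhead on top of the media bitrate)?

681

Audio: 128 kbps = 0.128 Mbps.
Per-viewer media rate: 53.328 Mbps.
On the wire with 10% overhead: 58.661 Mbps.
40 Gbps = 40,000 Mbps; 40,000 / 58.661 = 681.89 → 681 viewers.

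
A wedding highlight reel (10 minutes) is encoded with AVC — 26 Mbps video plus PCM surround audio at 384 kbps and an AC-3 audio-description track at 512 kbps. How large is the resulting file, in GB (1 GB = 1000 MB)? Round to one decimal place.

2.0 GB

10 min = 600 s
Audio total: 384 + 512 = 896 kbps = 0.896 Mbps.
Total bitrate: 26 + 0.896 = 26.896 Mbps.
Stream data: 26.896 Mbps × 600 s = 16137.6 Mb.
16,138 Mb ÷ 8 = 2,017 MB → 2.017 GB.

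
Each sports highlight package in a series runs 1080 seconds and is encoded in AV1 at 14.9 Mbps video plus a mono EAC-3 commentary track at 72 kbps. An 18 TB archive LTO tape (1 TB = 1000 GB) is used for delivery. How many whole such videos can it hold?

Audio: 72 kbps = 0.072 Mbps.
Total bitrate: 14.972 Mbps.
Per item: 14.972 Mbps × 1080 s = 16,170 Mb = 2,021 MB.
Capacity: 18 TB = 144,000,000 Mb; 8905.51 items → 8905 complete.

8905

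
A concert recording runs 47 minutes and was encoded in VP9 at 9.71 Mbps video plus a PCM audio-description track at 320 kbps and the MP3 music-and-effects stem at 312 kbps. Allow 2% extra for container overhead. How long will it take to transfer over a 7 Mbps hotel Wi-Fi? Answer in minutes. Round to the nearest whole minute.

47 min = 2820 s
Audio total: 320 + 312 = 632 kbps = 0.632 Mbps.
Total bitrate: 10.342 Mbps.
File: 10.342 Mbps × 2820 s = 29164.4 Mb.
With 2% container overhead: ×1.02. → 29747.7 Mb.
At 7 Mbps: 29747.7 / 7 = 4249.7 s ≈ 70.8 minutes.

71 minutes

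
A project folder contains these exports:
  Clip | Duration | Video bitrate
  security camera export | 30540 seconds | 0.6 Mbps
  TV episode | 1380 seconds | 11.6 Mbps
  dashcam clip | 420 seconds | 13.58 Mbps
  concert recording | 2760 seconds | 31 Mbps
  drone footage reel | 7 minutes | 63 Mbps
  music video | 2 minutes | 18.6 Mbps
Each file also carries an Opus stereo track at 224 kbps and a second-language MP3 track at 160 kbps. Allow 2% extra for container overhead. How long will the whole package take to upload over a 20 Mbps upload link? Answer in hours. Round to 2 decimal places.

2.38 hours

Audio total: 224 + 160 = 384 kbps = 0.384 Mbps.
security camera export: 0.984 Mbps × 30540 s × 1.02 = 30652.4 Mb
TV episode: 11.984 Mbps × 1380 s × 1.02 = 16868.7 Mb
dashcam clip: 13.964 Mbps × 420 s × 1.02 = 5982.2 Mb
concert recording: 31.384 Mbps × 2760 s × 1.02 = 88352.2 Mb
drone footage reel: 63.384 Mbps × 420 s × 1.02 = 27153.7 Mb
music video: 18.984 Mbps × 120 s × 1.02 = 2323.6 Mb
Total: 171332.8 Mb = 21416.6 MB.
At 20 Mbps: 171332.8 / 20 = 8567 s ≈ 2.38 hours.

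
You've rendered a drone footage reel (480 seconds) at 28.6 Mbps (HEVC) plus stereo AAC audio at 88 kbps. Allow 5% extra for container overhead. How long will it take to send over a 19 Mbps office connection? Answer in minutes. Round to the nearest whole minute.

Audio: 88 kbps = 0.088 Mbps.
Total bitrate: 28.688 Mbps.
File: 28.688 Mbps × 480 s = 13770.2 Mb.
With 5% container overhead: ×1.05. → 14458.8 Mb.
At 19 Mbps: 14458.8 / 19 = 761.0 s ≈ 12.7 minutes.

13 minutes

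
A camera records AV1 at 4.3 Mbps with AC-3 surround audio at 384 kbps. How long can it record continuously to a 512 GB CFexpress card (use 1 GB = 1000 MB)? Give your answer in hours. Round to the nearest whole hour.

Audio: 384 kbps = 0.384 Mbps.
Total bitrate: 4.3 + 0.384 = 4.684 Mbps.
Capacity: 512 GB = 4,096,000 Mb.
Recording time: 4,096,000 / 4.684 = 874,466 s ≈ 243 hours.

243 hours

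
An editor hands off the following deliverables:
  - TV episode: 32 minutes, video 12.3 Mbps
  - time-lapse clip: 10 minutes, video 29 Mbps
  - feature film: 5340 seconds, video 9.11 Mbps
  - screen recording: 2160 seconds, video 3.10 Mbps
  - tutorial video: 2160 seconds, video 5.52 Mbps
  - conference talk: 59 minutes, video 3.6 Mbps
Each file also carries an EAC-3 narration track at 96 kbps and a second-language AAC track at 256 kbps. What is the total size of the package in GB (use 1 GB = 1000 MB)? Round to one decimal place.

Audio total: 96 + 256 = 352 kbps = 0.352 Mbps.
TV episode: 12.652 Mbps × 1920 s = 24291.8 Mb
time-lapse clip: 29.352 Mbps × 600 s = 17611.2 Mb
feature film: 9.462 Mbps × 5340 s = 50527.1 Mb
screen recording: 3.452 Mbps × 2160 s = 7456.3 Mb
tutorial video: 5.872 Mbps × 2160 s = 12683.5 Mb
conference talk: 3.952 Mbps × 3540 s = 13990.1 Mb
Total: 126560.0 Mb = 15820.0 MB.
= 15.82 GB.

15.8 GB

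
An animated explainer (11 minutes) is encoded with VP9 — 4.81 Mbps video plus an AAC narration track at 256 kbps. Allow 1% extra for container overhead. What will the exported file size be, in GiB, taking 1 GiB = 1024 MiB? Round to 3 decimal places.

11 min = 660 s
Audio: 256 kbps = 0.256 Mbps.
Total bitrate: 4.81 + 0.256 = 5.066 Mbps.
Stream data: 5.066 Mbps × 660 s = 3343.6 Mb.
With 1% container overhead: ×1.01.
3,377 Mb = 422,124,450 bytes ÷ 1,073,741,824 = 0.3931 GiB.

0.393 GiB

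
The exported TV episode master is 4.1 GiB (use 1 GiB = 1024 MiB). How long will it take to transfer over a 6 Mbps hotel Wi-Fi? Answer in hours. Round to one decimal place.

File: 4.1 GiB = 35218.7 Mb.
At 6 Mbps: 35218.7 / 6 = 5869.8 s ≈ 1.63 hours.

1.6 hours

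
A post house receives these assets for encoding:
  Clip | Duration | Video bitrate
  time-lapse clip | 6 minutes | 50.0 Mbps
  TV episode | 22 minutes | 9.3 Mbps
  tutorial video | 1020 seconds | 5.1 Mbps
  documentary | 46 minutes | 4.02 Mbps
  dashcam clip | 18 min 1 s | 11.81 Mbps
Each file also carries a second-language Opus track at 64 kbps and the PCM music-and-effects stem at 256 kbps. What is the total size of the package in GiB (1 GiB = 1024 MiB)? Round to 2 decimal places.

Audio total: 64 + 256 = 320 kbps = 0.320 Mbps.
time-lapse clip: 50.320 Mbps × 360 s = 18115.2 Mb
TV episode: 9.620 Mbps × 1320 s = 12698.4 Mb
tutorial video: 5.420 Mbps × 1020 s = 5528.4 Mb
documentary: 4.340 Mbps × 2760 s = 11978.4 Mb
dashcam clip: 12.130 Mbps × 1081 s = 13112.5 Mb
Total: 61432.9 Mb = 7679.1 MB.
= 7.152 GiB.

7.15 GiB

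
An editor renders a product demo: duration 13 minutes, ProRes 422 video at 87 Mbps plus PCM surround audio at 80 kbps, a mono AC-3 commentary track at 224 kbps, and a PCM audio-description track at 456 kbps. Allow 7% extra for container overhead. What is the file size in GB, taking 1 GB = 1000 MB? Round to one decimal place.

9.2 GB

13 min = 780 s
Audio total: 80 + 224 + 456 = 760 kbps = 0.760 Mbps.
Total bitrate: 87 + 0.760 = 87.760 Mbps.
Stream data: 87.760 Mbps × 780 s = 68452.8 Mb.
With 7% container overhead: ×1.07.
73,244 Mb ÷ 8 = 9,156 MB → 9.156 GB.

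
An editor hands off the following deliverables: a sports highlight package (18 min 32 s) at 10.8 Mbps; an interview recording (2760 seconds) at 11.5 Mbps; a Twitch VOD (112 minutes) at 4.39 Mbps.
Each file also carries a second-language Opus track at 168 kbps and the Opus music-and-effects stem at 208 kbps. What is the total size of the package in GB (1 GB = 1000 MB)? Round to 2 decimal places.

9.65 GB

Audio total: 168 + 208 = 376 kbps = 0.376 Mbps.
sports highlight package: 11.176 Mbps × 1112 s = 12427.7 Mb
interview recording: 11.876 Mbps × 2760 s = 32777.8 Mb
Twitch VOD: 4.766 Mbps × 6720 s = 32027.5 Mb
Total: 77233.0 Mb = 9654.1 MB.
= 9.654 GB.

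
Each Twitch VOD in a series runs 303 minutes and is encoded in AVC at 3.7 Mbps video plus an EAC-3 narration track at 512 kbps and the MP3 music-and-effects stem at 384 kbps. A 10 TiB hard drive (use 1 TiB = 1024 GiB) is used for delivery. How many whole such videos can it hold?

303 min = 18180 s
Audio total: 512 + 384 = 896 kbps = 0.896 Mbps.
Total bitrate: 4.596 Mbps.
Per item: 4.596 Mbps × 18180 s = 83,555 Mb = 10,444 MB.
Capacity: 10 TiB = 87,960,930 Mb; 1052.73 items → 1052 complete.

1052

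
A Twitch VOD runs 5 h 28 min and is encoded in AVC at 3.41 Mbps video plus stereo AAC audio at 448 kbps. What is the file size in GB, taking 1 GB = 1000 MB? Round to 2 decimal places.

9.49 GB

5 h 28 min = 328 min = 19680 s
Audio: 448 kbps = 0.448 Mbps.
Total bitrate: 3.41 + 0.448 = 3.858 Mbps.
Stream data: 3.858 Mbps × 19680 s = 75925.4 Mb.
75,925 Mb ÷ 8 = 9,491 MB → 9.491 GB.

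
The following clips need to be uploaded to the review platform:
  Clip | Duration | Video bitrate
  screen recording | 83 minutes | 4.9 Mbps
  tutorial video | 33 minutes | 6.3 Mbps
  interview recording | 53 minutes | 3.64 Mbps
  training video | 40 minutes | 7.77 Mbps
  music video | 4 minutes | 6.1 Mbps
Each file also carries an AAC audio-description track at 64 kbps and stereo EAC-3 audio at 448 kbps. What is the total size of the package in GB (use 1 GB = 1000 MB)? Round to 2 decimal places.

Audio total: 64 + 448 = 512 kbps = 0.512 Mbps.
screen recording: 5.412 Mbps × 4980 s = 26951.8 Mb
tutorial video: 6.812 Mbps × 1980 s = 13487.8 Mb
interview recording: 4.152 Mbps × 3180 s = 13203.4 Mb
training video: 8.282 Mbps × 2400 s = 19876.8 Mb
music video: 6.612 Mbps × 240 s = 1586.9 Mb
Total: 75106.6 Mb = 9388.3 MB.
= 9.388 GB.

9.39 GB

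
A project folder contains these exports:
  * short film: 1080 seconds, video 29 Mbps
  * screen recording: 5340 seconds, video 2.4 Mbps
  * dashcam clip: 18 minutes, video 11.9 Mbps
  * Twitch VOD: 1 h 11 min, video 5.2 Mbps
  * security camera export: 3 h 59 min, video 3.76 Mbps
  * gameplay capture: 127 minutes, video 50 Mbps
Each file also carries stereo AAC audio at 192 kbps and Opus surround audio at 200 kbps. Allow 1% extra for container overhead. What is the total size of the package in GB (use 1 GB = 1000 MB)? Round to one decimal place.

Audio total: 192 + 200 = 392 kbps = 0.392 Mbps.
short film: 29.392 Mbps × 1080 s × 1.01 = 32060.8 Mb
screen recording: 2.792 Mbps × 5340 s × 1.01 = 15058.4 Mb
dashcam clip: 12.292 Mbps × 1080 s × 1.01 = 13408.1 Mb
Twitch VOD: 5.592 Mbps × 4260 s × 1.01 = 24060.1 Mb
security camera export: 4.152 Mbps × 14340 s × 1.01 = 60135.1 Mb
gameplay capture: 50.392 Mbps × 7620 s × 1.01 = 387826.9 Mb
Total: 532549.4 Mb = 66568.7 MB.
= 66.57 GB.

66.6 GB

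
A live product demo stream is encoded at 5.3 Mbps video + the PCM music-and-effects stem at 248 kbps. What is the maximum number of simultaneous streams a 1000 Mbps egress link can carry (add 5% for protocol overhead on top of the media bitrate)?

171

Audio: 248 kbps = 0.248 Mbps.
Per-viewer media rate: 5.548 Mbps.
On the wire with 5% overhead: 5.825 Mbps.
1000 Mbps = 1,000 Mbps; 1,000 / 5.825 = 171.66 → 171 viewers.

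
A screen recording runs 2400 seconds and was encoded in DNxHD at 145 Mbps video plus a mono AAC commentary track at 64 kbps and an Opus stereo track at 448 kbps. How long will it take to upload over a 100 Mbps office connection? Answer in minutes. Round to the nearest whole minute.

Audio total: 64 + 448 = 512 kbps = 0.512 Mbps.
Total bitrate: 145.512 Mbps.
File: 145.512 Mbps × 2400 s = 349228.8 Mb.
At 100 Mbps: 349228.8 / 100 = 3492.3 s ≈ 58.2 minutes.

58 minutes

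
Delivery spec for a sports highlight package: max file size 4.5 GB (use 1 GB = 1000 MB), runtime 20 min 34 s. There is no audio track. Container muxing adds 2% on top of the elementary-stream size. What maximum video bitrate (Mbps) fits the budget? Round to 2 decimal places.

Budget: 4.5 GB = 36000.0 Mb.
Stream payload after overhead: 36000.0 / 1.02 = 35294.1 Mb.
20 min 34 s = 1234 s
Total bitrate budget: 35294.1 Mb / 1234 s = 28.601 Mbps.

28.60 Mbps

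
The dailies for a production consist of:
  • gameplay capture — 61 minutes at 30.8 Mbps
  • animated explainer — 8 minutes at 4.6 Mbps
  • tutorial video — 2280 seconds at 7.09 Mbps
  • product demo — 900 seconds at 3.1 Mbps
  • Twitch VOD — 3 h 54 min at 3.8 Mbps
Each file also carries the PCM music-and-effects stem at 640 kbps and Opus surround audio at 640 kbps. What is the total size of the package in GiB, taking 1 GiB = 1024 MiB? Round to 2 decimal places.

Audio total: 640 + 640 = 1280 kbps = 1.280 Mbps.
gameplay capture: 32.080 Mbps × 3660 s = 117412.8 Mb
animated explainer: 5.880 Mbps × 480 s = 2822.4 Mb
tutorial video: 8.370 Mbps × 2280 s = 19083.6 Mb
product demo: 4.380 Mbps × 900 s = 3942.0 Mb
Twitch VOD: 5.080 Mbps × 14040 s = 71323.2 Mb
Total: 214584.0 Mb = 26823.0 MB.
= 24.98 GiB.

24.98 GiB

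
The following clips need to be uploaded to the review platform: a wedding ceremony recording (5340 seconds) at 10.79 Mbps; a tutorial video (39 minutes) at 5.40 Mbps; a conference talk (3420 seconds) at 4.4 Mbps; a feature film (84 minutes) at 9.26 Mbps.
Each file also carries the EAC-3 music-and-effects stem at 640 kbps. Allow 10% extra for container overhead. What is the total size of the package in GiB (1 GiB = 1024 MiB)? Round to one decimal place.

Audio: 640 kbps = 0.640 Mbps.
wedding ceremony recording: 11.430 Mbps × 5340 s × 1.10 = 67139.8 Mb
tutorial video: 6.040 Mbps × 2340 s × 1.10 = 15547.0 Mb
conference talk: 5.040 Mbps × 3420 s × 1.10 = 18960.5 Mb
feature film: 9.900 Mbps × 5040 s × 1.10 = 54885.6 Mb
Total: 156532.9 Mb = 19566.6 MB.
= 18.22 GiB.

18.2 GiB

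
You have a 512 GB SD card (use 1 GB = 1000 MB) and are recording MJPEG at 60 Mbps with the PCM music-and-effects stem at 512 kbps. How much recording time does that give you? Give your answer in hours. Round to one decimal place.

Audio: 512 kbps = 0.512 Mbps.
Total bitrate: 60 + 0.512 = 60.512 Mbps.
Capacity: 512 GB = 4,096,000 Mb.
Recording time: 4,096,000 / 60.512 = 67,689 s ≈ 18.8 hours.

18.8 hours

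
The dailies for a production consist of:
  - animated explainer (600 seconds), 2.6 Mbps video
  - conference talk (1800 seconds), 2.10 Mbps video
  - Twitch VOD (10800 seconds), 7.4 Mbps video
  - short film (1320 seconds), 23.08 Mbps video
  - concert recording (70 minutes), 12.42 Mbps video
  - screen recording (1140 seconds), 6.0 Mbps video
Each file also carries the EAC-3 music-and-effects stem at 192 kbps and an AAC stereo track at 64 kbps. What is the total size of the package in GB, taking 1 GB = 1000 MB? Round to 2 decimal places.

22.48 GB

Audio total: 192 + 64 = 256 kbps = 0.256 Mbps.
animated explainer: 2.856 Mbps × 600 s = 1713.6 Mb
conference talk: 2.356 Mbps × 1800 s = 4240.8 Mb
Twitch VOD: 7.656 Mbps × 10800 s = 82684.8 Mb
short film: 23.336 Mbps × 1320 s = 30803.5 Mb
concert recording: 12.676 Mbps × 4200 s = 53239.2 Mb
screen recording: 6.256 Mbps × 1140 s = 7131.8 Mb
Total: 179813.8 Mb = 22476.7 MB.
= 22.48 GB.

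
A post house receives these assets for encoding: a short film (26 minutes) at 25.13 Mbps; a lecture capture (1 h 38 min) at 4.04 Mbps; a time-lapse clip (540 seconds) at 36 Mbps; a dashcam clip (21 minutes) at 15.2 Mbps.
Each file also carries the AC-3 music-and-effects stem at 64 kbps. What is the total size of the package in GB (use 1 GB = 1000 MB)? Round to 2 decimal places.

Audio: 64 kbps = 0.064 Mbps.
short film: 25.194 Mbps × 1560 s = 39302.6 Mb
lecture capture: 4.104 Mbps × 5880 s = 24131.5 Mb
time-lapse clip: 36.064 Mbps × 540 s = 19474.6 Mb
dashcam clip: 15.264 Mbps × 1260 s = 19232.6 Mb
Total: 102141.4 Mb = 12767.7 MB.
= 12.77 GB.

12.77 GB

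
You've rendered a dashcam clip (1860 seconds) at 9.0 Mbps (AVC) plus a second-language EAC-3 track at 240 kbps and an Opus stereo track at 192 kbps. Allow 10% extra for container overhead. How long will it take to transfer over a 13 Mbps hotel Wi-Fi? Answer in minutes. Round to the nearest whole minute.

Audio total: 240 + 192 = 432 kbps = 0.432 Mbps.
Total bitrate: 9.432 Mbps.
File: 9.432 Mbps × 1860 s = 17543.5 Mb.
With 10% container overhead: ×1.10. → 19297.9 Mb.
At 13 Mbps: 19297.9 / 13 = 1484.5 s ≈ 24.7 minutes.

25 minutes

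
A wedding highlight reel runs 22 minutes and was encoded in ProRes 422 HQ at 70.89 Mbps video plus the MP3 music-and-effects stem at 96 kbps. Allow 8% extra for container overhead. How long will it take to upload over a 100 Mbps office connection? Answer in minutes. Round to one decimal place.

16.9 minutes

22 min = 1320 s
Audio: 96 kbps = 0.096 Mbps.
Total bitrate: 70.986 Mbps.
File: 70.986 Mbps × 1320 s = 93701.5 Mb.
With 8% container overhead: ×1.08. → 101197.6 Mb.
At 100 Mbps: 101197.6 / 100 = 1012.0 s ≈ 16.9 minutes.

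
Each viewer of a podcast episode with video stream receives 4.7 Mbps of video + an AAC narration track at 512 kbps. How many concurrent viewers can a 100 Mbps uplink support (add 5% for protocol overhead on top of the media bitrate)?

Audio: 512 kbps = 0.512 Mbps.
Per-viewer media rate: 5.212 Mbps.
On the wire with 5% overhead: 5.473 Mbps.
100 Mbps = 100.0 Mbps; 100.0 / 5.473 = 18.27 → 18 viewers.

18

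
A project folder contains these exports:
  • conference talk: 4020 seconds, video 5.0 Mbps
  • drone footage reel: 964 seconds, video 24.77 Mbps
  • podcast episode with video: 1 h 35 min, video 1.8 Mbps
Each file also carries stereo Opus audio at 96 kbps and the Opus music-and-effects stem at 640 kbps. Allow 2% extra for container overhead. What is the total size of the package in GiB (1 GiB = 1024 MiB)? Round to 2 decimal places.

Audio total: 96 + 640 = 736 kbps = 0.736 Mbps.
conference talk: 5.736 Mbps × 4020 s × 1.02 = 23519.9 Mb
drone footage reel: 25.506 Mbps × 964 s × 1.02 = 25079.5 Mb
podcast episode with video: 2.536 Mbps × 5700 s × 1.02 = 14744.3 Mb
Total: 63343.7 Mb = 7918.0 MB.
= 7.374 GiB.

7.37 GiB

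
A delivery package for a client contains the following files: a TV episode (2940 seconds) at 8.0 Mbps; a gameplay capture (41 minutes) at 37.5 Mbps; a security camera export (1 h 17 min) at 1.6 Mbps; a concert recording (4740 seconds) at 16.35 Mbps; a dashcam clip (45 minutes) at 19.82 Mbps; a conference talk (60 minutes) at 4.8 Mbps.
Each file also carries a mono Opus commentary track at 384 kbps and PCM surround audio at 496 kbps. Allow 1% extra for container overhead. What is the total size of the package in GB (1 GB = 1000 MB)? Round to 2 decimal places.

36.61 GB

Audio total: 384 + 496 = 880 kbps = 0.880 Mbps.
TV episode: 8.880 Mbps × 2940 s × 1.01 = 26368.3 Mb
gameplay capture: 38.380 Mbps × 2460 s × 1.01 = 95358.9 Mb
security camera export: 2.480 Mbps × 4620 s × 1.01 = 11572.2 Mb
concert recording: 17.230 Mbps × 4740 s × 1.01 = 82486.9 Mb
dashcam clip: 20.700 Mbps × 2700 s × 1.01 = 56448.9 Mb
conference talk: 5.680 Mbps × 3600 s × 1.01 = 20652.5 Mb
Total: 292887.7 Mb = 36611.0 MB.
= 36.61 GB.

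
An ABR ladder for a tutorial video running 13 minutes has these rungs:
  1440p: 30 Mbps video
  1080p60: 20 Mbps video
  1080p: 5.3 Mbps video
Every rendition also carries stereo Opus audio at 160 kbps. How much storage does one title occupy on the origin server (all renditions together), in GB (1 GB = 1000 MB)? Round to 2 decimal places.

13 min = 780 s
Audio: 160 kbps = 0.160 Mbps.
Sum of rendition bitrates: (30+0.160) + (20+0.160) + (5.3+0.160) = 55.780 Mbps.
× 780 s = 43,508 Mb = 5,439 MB = 5.439 GB.

5.44 GB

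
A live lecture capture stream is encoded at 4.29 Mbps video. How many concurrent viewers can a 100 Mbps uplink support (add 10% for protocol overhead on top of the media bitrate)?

21

On the wire with 10% overhead: 4.719 Mbps.
100 Mbps = 100.0 Mbps; 100.0 / 4.719 = 21.19 → 21 viewers.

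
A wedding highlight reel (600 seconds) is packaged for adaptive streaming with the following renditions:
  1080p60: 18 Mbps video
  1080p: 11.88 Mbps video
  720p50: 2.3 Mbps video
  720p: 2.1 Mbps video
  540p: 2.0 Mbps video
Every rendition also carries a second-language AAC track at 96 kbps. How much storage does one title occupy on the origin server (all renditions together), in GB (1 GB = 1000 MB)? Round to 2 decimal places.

Audio: 96 kbps = 0.096 Mbps.
Sum of rendition bitrates: (18+0.096) + (11.88+0.096) + (2.3+0.096) + (2.1+0.096) + (2.0+0.096) = 36.760 Mbps.
× 600 s = 22,056 Mb = 2,757 MB = 2.757 GB.

2.76 GB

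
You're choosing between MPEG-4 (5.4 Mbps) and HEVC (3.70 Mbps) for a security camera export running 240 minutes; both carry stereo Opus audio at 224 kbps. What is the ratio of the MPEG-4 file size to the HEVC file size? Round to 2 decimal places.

1.43

240 min = 14400 s
Audio: 224 kbps = 0.224 Mbps.
MPEG-4: 5.624 Mbps × 14400 s = 80985.6 Mb = 10.123 GB.
HEVC: 3.924 Mbps × 14400 s = 56505.6 Mb = 7.063 GB.
Ratio: 10.123 / 7.063 = 1.433.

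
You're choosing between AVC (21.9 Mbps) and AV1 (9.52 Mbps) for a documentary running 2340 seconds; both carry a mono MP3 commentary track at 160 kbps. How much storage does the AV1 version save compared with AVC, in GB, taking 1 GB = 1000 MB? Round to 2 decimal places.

3.62 GB

Audio: 160 kbps = 0.160 Mbps.
AVC: 22.060 Mbps × 2340 s = 51620.4 Mb = 6.453 GB.
AV1: 9.680 Mbps × 2340 s = 22651.2 Mb = 2.831 GB.
Saving: 6.453 − 2.831 = 3.621 GB.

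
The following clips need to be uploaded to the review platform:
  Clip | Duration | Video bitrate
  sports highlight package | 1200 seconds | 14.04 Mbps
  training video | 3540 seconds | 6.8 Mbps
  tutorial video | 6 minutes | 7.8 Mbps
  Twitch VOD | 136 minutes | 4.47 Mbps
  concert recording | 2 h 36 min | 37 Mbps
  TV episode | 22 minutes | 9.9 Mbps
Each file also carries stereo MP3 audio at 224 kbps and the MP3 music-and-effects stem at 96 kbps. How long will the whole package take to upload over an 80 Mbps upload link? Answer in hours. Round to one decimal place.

Audio total: 224 + 96 = 320 kbps = 0.320 Mbps.
sports highlight package: 14.360 Mbps × 1200 s = 17232.0 Mb
training video: 7.120 Mbps × 3540 s = 25204.8 Mb
tutorial video: 8.120 Mbps × 360 s = 2923.2 Mb
Twitch VOD: 4.790 Mbps × 8160 s = 39086.4 Mb
concert recording: 37.320 Mbps × 9360 s = 349315.2 Mb
TV episode: 10.220 Mbps × 1320 s = 13490.4 Mb
Total: 447252.0 Mb = 55906.5 MB.
At 80 Mbps: 447252.0 / 80 = 5591 s ≈ 1.55 hours.

1.6 hours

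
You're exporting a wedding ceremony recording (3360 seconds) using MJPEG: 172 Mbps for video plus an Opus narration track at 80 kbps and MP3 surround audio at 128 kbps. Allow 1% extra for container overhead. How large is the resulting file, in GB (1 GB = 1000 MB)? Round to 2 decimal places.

Audio total: 80 + 128 = 208 kbps = 0.208 Mbps.
Total bitrate: 172 + 0.208 = 172.208 Mbps.
Stream data: 172.208 Mbps × 3360 s = 578618.9 Mb.
With 1% container overhead: ×1.01.
584,405 Mb ÷ 8 = 73,051 MB → 73.05 GB.

73.05 GB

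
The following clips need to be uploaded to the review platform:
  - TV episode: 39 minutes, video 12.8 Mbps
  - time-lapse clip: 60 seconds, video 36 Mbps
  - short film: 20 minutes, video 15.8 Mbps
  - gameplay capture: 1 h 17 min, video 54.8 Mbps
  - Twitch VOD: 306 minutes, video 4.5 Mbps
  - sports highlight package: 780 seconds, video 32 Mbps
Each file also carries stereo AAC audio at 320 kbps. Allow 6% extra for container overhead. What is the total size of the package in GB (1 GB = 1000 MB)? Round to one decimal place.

Audio: 320 kbps = 0.320 Mbps.
TV episode: 13.120 Mbps × 2340 s × 1.06 = 32542.8 Mb
time-lapse clip: 36.320 Mbps × 60 s × 1.06 = 2310.0 Mb
short film: 16.120 Mbps × 1200 s × 1.06 = 20504.6 Mb
gameplay capture: 55.120 Mbps × 4620 s × 1.06 = 269933.7 Mb
Twitch VOD: 4.820 Mbps × 18360 s × 1.06 = 93804.9 Mb
sports highlight package: 32.320 Mbps × 780 s × 1.06 = 26722.2 Mb
Total: 445818.2 Mb = 55727.3 MB.
= 55.73 GB.

55.7 GB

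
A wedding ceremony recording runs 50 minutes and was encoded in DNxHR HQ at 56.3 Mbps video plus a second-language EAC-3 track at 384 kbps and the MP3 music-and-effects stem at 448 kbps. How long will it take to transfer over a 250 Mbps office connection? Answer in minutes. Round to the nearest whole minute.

11 minutes

50 min = 3000 s
Audio total: 384 + 448 = 832 kbps = 0.832 Mbps.
Total bitrate: 57.132 Mbps.
File: 57.132 Mbps × 3000 s = 171396.0 Mb.
At 250 Mbps: 171396.0 / 250 = 685.6 s ≈ 11.4 minutes.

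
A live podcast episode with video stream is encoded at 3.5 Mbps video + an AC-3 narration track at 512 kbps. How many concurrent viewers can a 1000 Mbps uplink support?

Audio: 512 kbps = 0.512 Mbps.
Per-viewer media rate: 4.012 Mbps.
1000 Mbps = 1,000 Mbps; 1,000 / 4.012 = 249.25 → 249 viewers.

249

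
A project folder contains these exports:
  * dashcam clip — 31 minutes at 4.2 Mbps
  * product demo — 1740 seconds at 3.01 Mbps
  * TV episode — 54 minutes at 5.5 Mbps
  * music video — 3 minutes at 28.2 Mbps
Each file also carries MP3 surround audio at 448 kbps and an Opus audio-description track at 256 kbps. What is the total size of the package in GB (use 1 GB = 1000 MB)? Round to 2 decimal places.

5.11 GB

Audio total: 448 + 256 = 704 kbps = 0.704 Mbps.
dashcam clip: 4.904 Mbps × 1860 s = 9121.4 Mb
product demo: 3.714 Mbps × 1740 s = 6462.4 Mb
TV episode: 6.204 Mbps × 3240 s = 20101.0 Mb
music video: 28.904 Mbps × 180 s = 5202.7 Mb
Total: 40887.5 Mb = 5110.9 MB.
= 5.111 GB.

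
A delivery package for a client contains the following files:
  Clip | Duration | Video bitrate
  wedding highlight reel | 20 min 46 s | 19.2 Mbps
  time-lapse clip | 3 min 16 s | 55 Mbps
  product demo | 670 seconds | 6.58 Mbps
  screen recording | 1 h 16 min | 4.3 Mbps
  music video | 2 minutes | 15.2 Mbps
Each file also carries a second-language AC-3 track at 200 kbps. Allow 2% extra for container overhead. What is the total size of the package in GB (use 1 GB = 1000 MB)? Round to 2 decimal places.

7.89 GB

Audio: 200 kbps = 0.200 Mbps.
wedding highlight reel: 19.400 Mbps × 1246 s × 1.02 = 24655.8 Mb
time-lapse clip: 55.200 Mbps × 196 s × 1.02 = 11035.6 Mb
product demo: 6.780 Mbps × 670 s × 1.02 = 4633.5 Mb
screen recording: 4.500 Mbps × 4560 s × 1.02 = 20930.4 Mb
music video: 15.400 Mbps × 120 s × 1.02 = 1885.0 Mb
Total: 63140.2 Mb = 7892.5 MB.
= 7.893 GB.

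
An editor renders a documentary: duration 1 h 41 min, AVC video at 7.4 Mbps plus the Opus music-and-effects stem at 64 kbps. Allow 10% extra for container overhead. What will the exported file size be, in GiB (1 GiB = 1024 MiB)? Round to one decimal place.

5.8 GiB

1 h 41 min = 101 min = 6060 s
Audio: 64 kbps = 0.064 Mbps.
Total bitrate: 7.4 + 0.064 = 7.464 Mbps.
Stream data: 7.464 Mbps × 6060 s = 45231.8 Mb.
With 10% container overhead: ×1.10.
49,755 Mb = 6,219,378,000 bytes ÷ 1,073,741,824 = 5.792 GiB.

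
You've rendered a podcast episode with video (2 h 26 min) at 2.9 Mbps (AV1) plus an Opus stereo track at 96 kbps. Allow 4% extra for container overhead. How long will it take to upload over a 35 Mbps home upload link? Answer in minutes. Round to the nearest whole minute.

2 h 26 min = 146 min = 8760 s
Audio: 96 kbps = 0.096 Mbps.
Total bitrate: 2.996 Mbps.
File: 2.996 Mbps × 8760 s = 26245.0 Mb.
With 4% container overhead: ×1.04. → 27294.8 Mb.
At 35 Mbps: 27294.8 / 35 = 779.9 s ≈ 13 minutes.

13 minutes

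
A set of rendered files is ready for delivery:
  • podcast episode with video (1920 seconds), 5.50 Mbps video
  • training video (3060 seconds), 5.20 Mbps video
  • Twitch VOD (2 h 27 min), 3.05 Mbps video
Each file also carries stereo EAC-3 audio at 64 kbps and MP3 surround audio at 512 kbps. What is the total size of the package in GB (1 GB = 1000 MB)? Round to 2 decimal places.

7.67 GB

Audio total: 64 + 512 = 576 kbps = 0.576 Mbps.
podcast episode with video: 6.076 Mbps × 1920 s = 11665.9 Mb
training video: 5.776 Mbps × 3060 s = 17674.6 Mb
Twitch VOD: 3.626 Mbps × 8820 s = 31981.3 Mb
Total: 61321.8 Mb = 7665.2 MB.
= 7.665 GB.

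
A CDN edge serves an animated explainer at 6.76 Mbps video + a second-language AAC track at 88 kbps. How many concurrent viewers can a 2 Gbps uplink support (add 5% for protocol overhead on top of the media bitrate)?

Audio: 88 kbps = 0.088 Mbps.
Per-viewer media rate: 6.848 Mbps.
On the wire with 5% overhead: 7.190 Mbps.
2 Gbps = 2,000 Mbps; 2,000 / 7.190 = 278.15 → 278 viewers.

278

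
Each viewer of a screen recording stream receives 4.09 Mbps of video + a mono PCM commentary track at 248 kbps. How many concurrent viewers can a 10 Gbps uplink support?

2305

Audio: 248 kbps = 0.248 Mbps.
Per-viewer media rate: 4.338 Mbps.
10 Gbps = 10,000 Mbps; 10,000 / 4.338 = 2305.21 → 2305 viewers.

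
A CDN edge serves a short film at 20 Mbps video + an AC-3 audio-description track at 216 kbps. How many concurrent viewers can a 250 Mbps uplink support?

12

Audio: 216 kbps = 0.216 Mbps.
Per-viewer media rate: 20.216 Mbps.
250 Mbps = 250.0 Mbps; 250.0 / 20.216 = 12.37 → 12 viewers.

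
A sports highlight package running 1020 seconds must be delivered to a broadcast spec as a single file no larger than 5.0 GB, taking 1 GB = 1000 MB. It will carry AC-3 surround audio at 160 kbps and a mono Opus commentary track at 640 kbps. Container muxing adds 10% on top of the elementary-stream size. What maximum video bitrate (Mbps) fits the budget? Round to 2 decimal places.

34.85 Mbps

Budget: 5.0 GB = 40000.0 Mb.
Stream payload after overhead: 40000.0 / 1.10 = 36363.6 Mb.
Total bitrate budget: 36363.6 Mb / 1020 s = 35.651 Mbps.
Audio total: 160 + 640 = 800 kbps = 0.800 Mbps.
Video: 35.651 − 0.800 = 34.851 Mbps.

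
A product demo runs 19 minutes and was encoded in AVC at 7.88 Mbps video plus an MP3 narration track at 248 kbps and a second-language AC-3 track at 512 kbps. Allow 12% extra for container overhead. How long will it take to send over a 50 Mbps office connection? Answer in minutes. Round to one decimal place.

19 min = 1140 s
Audio total: 248 + 512 = 760 kbps = 0.760 Mbps.
Total bitrate: 8.640 Mbps.
File: 8.640 Mbps × 1140 s = 9849.6 Mb.
With 12% container overhead: ×1.12. → 11031.6 Mb.
At 50 Mbps: 11031.6 / 50 = 220.6 s ≈ 3.68 minutes.

3.7 minutes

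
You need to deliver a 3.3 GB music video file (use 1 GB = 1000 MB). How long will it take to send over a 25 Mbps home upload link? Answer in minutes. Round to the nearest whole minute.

18 minutes

File: 3.3 GB = 26400.0 Mb.
At 25 Mbps: 26400.0 / 25 = 1056.0 s ≈ 17.6 minutes.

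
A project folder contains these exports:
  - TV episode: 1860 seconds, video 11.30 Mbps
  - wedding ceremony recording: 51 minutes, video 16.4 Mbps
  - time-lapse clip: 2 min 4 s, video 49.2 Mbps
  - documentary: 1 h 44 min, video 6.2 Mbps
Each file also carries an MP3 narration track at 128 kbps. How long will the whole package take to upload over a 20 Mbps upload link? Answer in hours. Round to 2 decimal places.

1.63 hours

Audio: 128 kbps = 0.128 Mbps.
TV episode: 11.428 Mbps × 1860 s = 21256.1 Mb
wedding ceremony recording: 16.528 Mbps × 3060 s = 50575.7 Mb
time-lapse clip: 49.328 Mbps × 124 s = 6116.7 Mb
documentary: 6.328 Mbps × 6240 s = 39486.7 Mb
Total: 117435.2 Mb = 14679.4 MB.
At 20 Mbps: 117435.2 / 20 = 5872 s ≈ 1.63 hours.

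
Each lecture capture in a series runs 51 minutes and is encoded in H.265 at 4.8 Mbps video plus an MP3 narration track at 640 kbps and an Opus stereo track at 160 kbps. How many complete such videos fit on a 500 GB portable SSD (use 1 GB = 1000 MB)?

233

51 min = 3060 s
Audio total: 640 + 160 = 800 kbps = 0.800 Mbps.
Total bitrate: 5.600 Mbps.
Per item: 5.600 Mbps × 3060 s = 17,136 Mb = 2,142 MB.
Capacity: 500 GB = 4,000,000 Mb; 233.43 items → 233 complete.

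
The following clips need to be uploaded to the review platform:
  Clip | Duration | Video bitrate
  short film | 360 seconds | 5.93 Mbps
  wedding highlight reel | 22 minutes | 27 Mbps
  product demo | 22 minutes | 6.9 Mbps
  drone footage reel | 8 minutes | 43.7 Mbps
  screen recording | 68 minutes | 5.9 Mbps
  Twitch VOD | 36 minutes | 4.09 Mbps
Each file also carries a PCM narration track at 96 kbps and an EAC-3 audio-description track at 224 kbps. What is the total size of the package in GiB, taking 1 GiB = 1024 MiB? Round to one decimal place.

12.1 GiB

Audio total: 96 + 224 = 320 kbps = 0.320 Mbps.
short film: 6.250 Mbps × 360 s = 2250.0 Mb
wedding highlight reel: 27.320 Mbps × 1320 s = 36062.4 Mb
product demo: 7.220 Mbps × 1320 s = 9530.4 Mb
drone footage reel: 44.020 Mbps × 480 s = 21129.6 Mb
screen recording: 6.220 Mbps × 4080 s = 25377.6 Mb
Twitch VOD: 4.410 Mbps × 2160 s = 9525.6 Mb
Total: 103875.6 Mb = 12984.5 MB.
= 12.09 GiB.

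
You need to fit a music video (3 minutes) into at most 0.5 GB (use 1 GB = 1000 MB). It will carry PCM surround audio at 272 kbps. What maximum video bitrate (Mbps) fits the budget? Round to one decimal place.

Budget: 0.5 GB = 4000.0 Mb.
3 min = 180 s
Total bitrate budget: 4000.0 Mb / 180 s = 22.222 Mbps.
Audio: 272 kbps = 0.272 Mbps.
Video: 22.222 − 0.272 = 21.950 Mbps.

22.0 Mbps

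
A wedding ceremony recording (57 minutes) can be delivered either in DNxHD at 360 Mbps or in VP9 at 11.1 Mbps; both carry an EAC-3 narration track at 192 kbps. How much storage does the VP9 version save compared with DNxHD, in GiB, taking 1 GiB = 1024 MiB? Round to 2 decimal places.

138.91 GiB

57 min = 3420 s
Audio: 192 kbps = 0.192 Mbps.
DNxHD: 360.192 Mbps × 3420 s = 1231856.6 Mb = 143.407 GiB.
VP9: 11.292 Mbps × 3420 s = 38618.6 Mb = 4.496 GiB.
Saving: 143.407 − 4.496 = 138.911 GiB.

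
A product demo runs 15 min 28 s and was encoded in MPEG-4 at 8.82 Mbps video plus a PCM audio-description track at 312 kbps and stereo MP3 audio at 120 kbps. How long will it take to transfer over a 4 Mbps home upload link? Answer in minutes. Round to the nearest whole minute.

15 min 28 s = 928 s
Audio total: 312 + 120 = 432 kbps = 0.432 Mbps.
Total bitrate: 9.252 Mbps.
File: 9.252 Mbps × 928 s = 8585.9 Mb.
At 4 Mbps: 8585.9 / 4 = 2146.5 s ≈ 35.8 minutes.

36 minutes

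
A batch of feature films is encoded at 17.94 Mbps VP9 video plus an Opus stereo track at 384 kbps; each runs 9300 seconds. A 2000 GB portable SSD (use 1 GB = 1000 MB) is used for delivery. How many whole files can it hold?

Audio: 384 kbps = 0.384 Mbps.
Total bitrate: 18.324 Mbps.
Per item: 18.324 Mbps × 9300 s = 170,413 Mb = 21,302 MB.
Capacity: 2000 GB = 16,000,000 Mb; 93.89 items → 93 complete.

93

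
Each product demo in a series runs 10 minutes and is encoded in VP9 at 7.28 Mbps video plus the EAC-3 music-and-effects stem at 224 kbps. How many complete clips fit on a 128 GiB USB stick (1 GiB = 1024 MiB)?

10 min = 600 s
Audio: 224 kbps = 0.224 Mbps.
Total bitrate: 7.504 Mbps.
Per item: 7.504 Mbps × 600 s = 4,502 Mb = 562.8 MB.
Capacity: 128 GiB = 1,099,512 Mb; 244.21 items → 244 complete.

244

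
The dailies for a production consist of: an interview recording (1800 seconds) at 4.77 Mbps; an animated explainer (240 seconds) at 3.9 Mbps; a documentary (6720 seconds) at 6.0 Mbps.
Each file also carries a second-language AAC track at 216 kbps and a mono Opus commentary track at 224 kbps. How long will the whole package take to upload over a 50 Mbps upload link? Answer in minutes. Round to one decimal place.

Audio total: 216 + 224 = 440 kbps = 0.440 Mbps.
interview recording: 5.210 Mbps × 1800 s = 9378.0 Mb
animated explainer: 4.340 Mbps × 240 s = 1041.6 Mb
documentary: 6.440 Mbps × 6720 s = 43276.8 Mb
Total: 53696.4 Mb = 6712.1 MB.
At 50 Mbps: 53696.4 / 50 = 1074 s ≈ 17.9 minutes.

17.9 minutes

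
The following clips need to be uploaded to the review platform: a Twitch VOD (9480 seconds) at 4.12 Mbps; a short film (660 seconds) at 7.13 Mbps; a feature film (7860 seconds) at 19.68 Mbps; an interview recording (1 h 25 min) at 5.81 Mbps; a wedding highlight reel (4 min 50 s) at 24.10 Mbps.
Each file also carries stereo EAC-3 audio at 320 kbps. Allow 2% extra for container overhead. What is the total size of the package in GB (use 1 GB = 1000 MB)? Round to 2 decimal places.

30.93 GB

Audio: 320 kbps = 0.320 Mbps.
Twitch VOD: 4.440 Mbps × 9480 s × 1.02 = 42933.0 Mb
short film: 7.450 Mbps × 660 s × 1.02 = 5015.3 Mb
feature film: 20.000 Mbps × 7860 s × 1.02 = 160344.0 Mb
interview recording: 6.130 Mbps × 5100 s × 1.02 = 31888.3 Mb
wedding highlight reel: 24.420 Mbps × 290 s × 1.02 = 7223.4 Mb
Total: 247404.1 Mb = 30925.5 MB.
= 30.93 GB.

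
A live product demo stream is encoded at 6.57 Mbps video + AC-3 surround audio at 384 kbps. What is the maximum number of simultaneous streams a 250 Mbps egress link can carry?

Audio: 384 kbps = 0.384 Mbps.
Per-viewer media rate: 6.954 Mbps.
250 Mbps = 250.0 Mbps; 250.0 / 6.954 = 35.95 → 35 viewers.

35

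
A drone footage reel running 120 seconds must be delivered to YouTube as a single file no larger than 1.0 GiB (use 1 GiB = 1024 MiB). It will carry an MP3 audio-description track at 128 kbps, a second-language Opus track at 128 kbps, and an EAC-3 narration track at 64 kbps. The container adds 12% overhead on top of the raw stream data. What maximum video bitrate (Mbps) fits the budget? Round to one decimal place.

Budget: 1.0 GiB = 8589.9 Mb.
Stream payload after overhead: 8589.9 / 1.12 = 7669.6 Mb.
Total bitrate budget: 7669.6 Mb / 120 s = 63.913 Mbps.
Audio total: 128 + 128 + 64 = 320 kbps = 0.320 Mbps.
Video: 63.913 − 0.320 = 63.593 Mbps.

63.6 Mbps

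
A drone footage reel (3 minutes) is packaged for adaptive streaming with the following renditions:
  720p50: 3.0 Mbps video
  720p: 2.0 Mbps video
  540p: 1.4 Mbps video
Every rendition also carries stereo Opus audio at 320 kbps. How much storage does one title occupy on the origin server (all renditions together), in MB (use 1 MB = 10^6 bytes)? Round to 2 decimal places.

3 min = 180 s
Audio: 320 kbps = 0.320 Mbps.
Sum of rendition bitrates: (3.0+0.320) + (2.0+0.320) + (1.4+0.320) = 7.360 Mbps.
× 180 s = 1,325 Mb = 165.6 MB = 165.6 MB.

165.60 MB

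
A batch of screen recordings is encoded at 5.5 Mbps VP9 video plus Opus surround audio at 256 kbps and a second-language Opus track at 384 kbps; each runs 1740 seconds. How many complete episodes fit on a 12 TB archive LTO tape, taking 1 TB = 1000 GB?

8985

Audio total: 256 + 384 = 640 kbps = 0.640 Mbps.
Total bitrate: 6.140 Mbps.
Per item: 6.140 Mbps × 1740 s = 10,684 Mb = 1,335 MB.
Capacity: 12 TB = 96,000,000 Mb; 8985.74 items → 8985 complete.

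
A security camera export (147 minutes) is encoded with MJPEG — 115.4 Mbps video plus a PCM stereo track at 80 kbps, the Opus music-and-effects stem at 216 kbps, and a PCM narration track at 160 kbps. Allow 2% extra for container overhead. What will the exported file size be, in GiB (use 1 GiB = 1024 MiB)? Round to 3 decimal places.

121.338 GiB

147 min = 8820 s
Audio total: 80 + 216 + 160 = 456 kbps = 0.456 Mbps.
Total bitrate: 115.4 + 0.456 = 115.856 Mbps.
Stream data: 115.856 Mbps × 8820 s = 1021849.9 Mb.
With 2% container overhead: ×1.02.
1,042,287 Mb = 130,285,864,800 bytes ÷ 1,073,741,824 = 121.3 GiB.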